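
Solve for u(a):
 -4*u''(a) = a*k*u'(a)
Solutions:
 u(a) = Piecewise((-sqrt(2)*sqrt(pi)*C1*erf(sqrt(2)*a*sqrt(k)/4)/sqrt(k) - C2, (k > 0) | (k < 0)), (-C1*a - C2, True))


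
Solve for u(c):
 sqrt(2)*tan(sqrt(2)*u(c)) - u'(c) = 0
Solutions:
 u(c) = sqrt(2)*(pi - asin(C1*exp(2*c)))/2
 u(c) = sqrt(2)*asin(C1*exp(2*c))/2


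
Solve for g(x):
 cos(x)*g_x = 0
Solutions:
 g(x) = C1


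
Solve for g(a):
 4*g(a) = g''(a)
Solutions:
 g(a) = C1*exp(-2*a) + C2*exp(2*a)


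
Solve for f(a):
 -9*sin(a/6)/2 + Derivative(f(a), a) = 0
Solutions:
 f(a) = C1 - 27*cos(a/6)


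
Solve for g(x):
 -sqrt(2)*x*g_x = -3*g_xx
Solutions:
 g(x) = C1 + C2*erfi(2^(3/4)*sqrt(3)*x/6)


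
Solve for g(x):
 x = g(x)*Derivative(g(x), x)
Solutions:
 g(x) = -sqrt(C1 + x^2)
 g(x) = sqrt(C1 + x^2)


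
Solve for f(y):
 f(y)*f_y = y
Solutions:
 f(y) = -sqrt(C1 + y^2)
 f(y) = sqrt(C1 + y^2)


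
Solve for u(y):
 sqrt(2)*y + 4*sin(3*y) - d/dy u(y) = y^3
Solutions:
 u(y) = C1 - y^4/4 + sqrt(2)*y^2/2 - 4*cos(3*y)/3


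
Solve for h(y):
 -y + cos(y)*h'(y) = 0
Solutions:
 h(y) = C1 + Integral(y/cos(y), y)


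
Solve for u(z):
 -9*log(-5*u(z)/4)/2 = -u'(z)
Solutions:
 -2*Integral(1/(log(-_y) - 2*log(2) + log(5)), (_y, u(z)))/9 = C1 - z


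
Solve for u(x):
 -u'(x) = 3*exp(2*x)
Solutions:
 u(x) = C1 - 3*exp(2*x)/2


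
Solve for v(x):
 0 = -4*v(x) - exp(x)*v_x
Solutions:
 v(x) = C1*exp(4*exp(-x))


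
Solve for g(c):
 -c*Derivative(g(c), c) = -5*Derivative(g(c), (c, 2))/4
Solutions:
 g(c) = C1 + C2*erfi(sqrt(10)*c/5)


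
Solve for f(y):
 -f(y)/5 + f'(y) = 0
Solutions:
 f(y) = C1*exp(y/5)


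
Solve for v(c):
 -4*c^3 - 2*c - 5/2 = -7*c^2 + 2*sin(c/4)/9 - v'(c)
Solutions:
 v(c) = C1 + c^4 - 7*c^3/3 + c^2 + 5*c/2 - 8*cos(c/4)/9


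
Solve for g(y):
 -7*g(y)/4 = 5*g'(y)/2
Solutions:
 g(y) = C1*exp(-7*y/10)


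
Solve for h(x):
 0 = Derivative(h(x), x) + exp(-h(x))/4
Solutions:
 h(x) = log(C1 - x/4)


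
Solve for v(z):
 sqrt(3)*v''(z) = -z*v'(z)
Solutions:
 v(z) = C1 + C2*erf(sqrt(2)*3^(3/4)*z/6)


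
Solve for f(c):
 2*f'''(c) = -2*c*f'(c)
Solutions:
 f(c) = C1 + Integral(C2*airyai(-c) + C3*airybi(-c), c)


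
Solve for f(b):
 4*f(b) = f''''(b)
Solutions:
 f(b) = C1*exp(-sqrt(2)*b) + C2*exp(sqrt(2)*b) + C3*sin(sqrt(2)*b) + C4*cos(sqrt(2)*b)


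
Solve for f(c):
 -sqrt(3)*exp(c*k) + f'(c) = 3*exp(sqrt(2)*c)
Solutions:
 f(c) = C1 + 3*sqrt(2)*exp(sqrt(2)*c)/2 + sqrt(3)*exp(c*k)/k


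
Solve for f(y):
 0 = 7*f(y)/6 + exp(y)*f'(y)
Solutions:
 f(y) = C1*exp(7*exp(-y)/6)


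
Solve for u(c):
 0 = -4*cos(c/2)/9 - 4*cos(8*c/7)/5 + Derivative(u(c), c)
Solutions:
 u(c) = C1 + 8*sin(c/2)/9 + 7*sin(8*c/7)/10


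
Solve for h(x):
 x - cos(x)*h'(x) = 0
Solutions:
 h(x) = C1 + Integral(x/cos(x), x)


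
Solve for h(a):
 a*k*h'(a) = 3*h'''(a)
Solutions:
 h(a) = C1 + Integral(C2*airyai(3^(2/3)*a*k^(1/3)/3) + C3*airybi(3^(2/3)*a*k^(1/3)/3), a)


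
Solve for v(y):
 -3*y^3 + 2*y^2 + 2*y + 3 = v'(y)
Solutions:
 v(y) = C1 - 3*y^4/4 + 2*y^3/3 + y^2 + 3*y


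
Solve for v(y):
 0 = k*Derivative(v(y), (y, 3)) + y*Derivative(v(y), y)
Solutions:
 v(y) = C1 + Integral(C2*airyai(y*(-1/k)^(1/3)) + C3*airybi(y*(-1/k)^(1/3)), y)


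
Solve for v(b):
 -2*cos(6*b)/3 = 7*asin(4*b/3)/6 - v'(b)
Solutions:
 v(b) = C1 + 7*b*asin(4*b/3)/6 + 7*sqrt(9 - 16*b^2)/24 + sin(6*b)/9


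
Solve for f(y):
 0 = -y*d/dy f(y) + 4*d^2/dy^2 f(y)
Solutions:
 f(y) = C1 + C2*erfi(sqrt(2)*y/4)


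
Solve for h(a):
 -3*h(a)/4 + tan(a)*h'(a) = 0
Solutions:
 h(a) = C1*sin(a)^(3/4)


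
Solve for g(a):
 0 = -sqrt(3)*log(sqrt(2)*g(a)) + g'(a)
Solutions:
 -2*sqrt(3)*Integral(1/(2*log(_y) + log(2)), (_y, g(a)))/3 = C1 - a


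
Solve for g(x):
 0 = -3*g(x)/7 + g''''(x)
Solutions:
 g(x) = C1*exp(-3^(1/4)*7^(3/4)*x/7) + C2*exp(3^(1/4)*7^(3/4)*x/7) + C3*sin(3^(1/4)*7^(3/4)*x/7) + C4*cos(3^(1/4)*7^(3/4)*x/7)


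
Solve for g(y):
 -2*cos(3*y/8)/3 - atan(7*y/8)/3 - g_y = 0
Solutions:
 g(y) = C1 - y*atan(7*y/8)/3 + 4*log(49*y^2 + 64)/21 - 16*sin(3*y/8)/9


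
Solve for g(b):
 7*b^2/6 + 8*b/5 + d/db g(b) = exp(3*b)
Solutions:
 g(b) = C1 - 7*b^3/18 - 4*b^2/5 + exp(3*b)/3


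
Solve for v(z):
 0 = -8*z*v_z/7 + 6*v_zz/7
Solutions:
 v(z) = C1 + C2*erfi(sqrt(6)*z/3)


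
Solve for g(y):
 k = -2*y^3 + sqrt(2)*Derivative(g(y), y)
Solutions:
 g(y) = C1 + sqrt(2)*k*y/2 + sqrt(2)*y^4/4


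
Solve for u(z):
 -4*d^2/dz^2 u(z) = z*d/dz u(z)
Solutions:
 u(z) = C1 + C2*erf(sqrt(2)*z/4)


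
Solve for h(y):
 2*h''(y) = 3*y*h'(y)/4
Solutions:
 h(y) = C1 + C2*erfi(sqrt(3)*y/4)


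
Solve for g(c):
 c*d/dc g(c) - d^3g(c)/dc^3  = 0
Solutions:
 g(c) = C1 + Integral(C2*airyai(c) + C3*airybi(c), c)


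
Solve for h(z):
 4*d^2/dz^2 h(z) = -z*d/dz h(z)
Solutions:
 h(z) = C1 + C2*erf(sqrt(2)*z/4)


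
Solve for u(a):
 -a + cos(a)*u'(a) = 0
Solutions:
 u(a) = C1 + Integral(a/cos(a), a)


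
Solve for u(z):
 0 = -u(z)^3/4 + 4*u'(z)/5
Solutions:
 u(z) = -2*sqrt(2)*sqrt(-1/(C1 + 5*z))
 u(z) = 2*sqrt(2)*sqrt(-1/(C1 + 5*z))


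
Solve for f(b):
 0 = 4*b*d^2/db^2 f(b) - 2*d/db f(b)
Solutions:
 f(b) = C1 + C2*b^(3/2)


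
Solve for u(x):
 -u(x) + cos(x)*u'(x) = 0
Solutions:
 u(x) = C1*sqrt(sin(x) + 1)/sqrt(sin(x) - 1)


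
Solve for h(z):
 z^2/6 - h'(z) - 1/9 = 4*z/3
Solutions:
 h(z) = C1 + z^3/18 - 2*z^2/3 - z/9


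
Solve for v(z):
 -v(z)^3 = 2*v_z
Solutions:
 v(z) = -sqrt(-1/(C1 - z))
 v(z) = sqrt(-1/(C1 - z))


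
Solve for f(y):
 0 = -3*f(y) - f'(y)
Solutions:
 f(y) = C1*exp(-3*y)


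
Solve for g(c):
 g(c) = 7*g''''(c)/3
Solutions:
 g(c) = C1*exp(-3^(1/4)*7^(3/4)*c/7) + C2*exp(3^(1/4)*7^(3/4)*c/7) + C3*sin(3^(1/4)*7^(3/4)*c/7) + C4*cos(3^(1/4)*7^(3/4)*c/7)


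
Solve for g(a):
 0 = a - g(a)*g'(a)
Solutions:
 g(a) = -sqrt(C1 + a^2)
 g(a) = sqrt(C1 + a^2)


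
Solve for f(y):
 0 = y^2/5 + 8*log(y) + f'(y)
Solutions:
 f(y) = C1 - y^3/15 - 8*y*log(y) + 8*y


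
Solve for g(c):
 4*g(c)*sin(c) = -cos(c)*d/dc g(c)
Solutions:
 g(c) = C1*cos(c)^4


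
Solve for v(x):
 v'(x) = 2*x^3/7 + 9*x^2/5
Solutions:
 v(x) = C1 + x^4/14 + 3*x^3/5


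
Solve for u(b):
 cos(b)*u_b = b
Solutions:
 u(b) = C1 + Integral(b/cos(b), b)


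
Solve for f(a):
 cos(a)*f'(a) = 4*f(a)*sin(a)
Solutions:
 f(a) = C1/cos(a)^4


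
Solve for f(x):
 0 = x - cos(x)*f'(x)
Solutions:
 f(x) = C1 + Integral(x/cos(x), x)


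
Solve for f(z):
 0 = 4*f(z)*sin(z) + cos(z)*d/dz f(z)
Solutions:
 f(z) = C1*cos(z)^4


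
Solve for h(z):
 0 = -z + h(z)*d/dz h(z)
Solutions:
 h(z) = -sqrt(C1 + z^2)
 h(z) = sqrt(C1 + z^2)


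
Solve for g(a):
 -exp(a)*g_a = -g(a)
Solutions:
 g(a) = C1*exp(-exp(-a))


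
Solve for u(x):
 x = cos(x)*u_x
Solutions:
 u(x) = C1 + Integral(x/cos(x), x)


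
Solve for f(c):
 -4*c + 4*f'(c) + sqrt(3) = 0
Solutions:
 f(c) = C1 + c^2/2 - sqrt(3)*c/4


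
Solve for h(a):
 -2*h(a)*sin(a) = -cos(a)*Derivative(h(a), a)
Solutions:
 h(a) = C1/cos(a)^2


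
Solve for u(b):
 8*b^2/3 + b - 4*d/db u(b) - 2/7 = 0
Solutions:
 u(b) = C1 + 2*b^3/9 + b^2/8 - b/14


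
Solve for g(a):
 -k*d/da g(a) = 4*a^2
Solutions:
 g(a) = C1 - 4*a^3/(3*k)


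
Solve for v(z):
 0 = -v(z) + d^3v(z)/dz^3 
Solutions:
 v(z) = C3*exp(z) + (C1*sin(sqrt(3)*z/2) + C2*cos(sqrt(3)*z/2))*exp(-z/2)


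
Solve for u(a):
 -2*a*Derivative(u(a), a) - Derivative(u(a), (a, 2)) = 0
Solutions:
 u(a) = C1 + C2*erf(a)


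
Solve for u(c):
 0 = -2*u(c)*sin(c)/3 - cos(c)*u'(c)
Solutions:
 u(c) = C1*cos(c)^(2/3)


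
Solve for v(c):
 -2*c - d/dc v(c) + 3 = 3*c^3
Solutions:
 v(c) = C1 - 3*c^4/4 - c^2 + 3*c


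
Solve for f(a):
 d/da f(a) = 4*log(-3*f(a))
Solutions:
 -Integral(1/(log(-_y) + log(3)), (_y, f(a)))/4 = C1 - a


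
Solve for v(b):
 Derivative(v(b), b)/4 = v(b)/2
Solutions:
 v(b) = C1*exp(2*b)


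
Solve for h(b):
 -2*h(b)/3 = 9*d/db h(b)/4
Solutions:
 h(b) = C1*exp(-8*b/27)


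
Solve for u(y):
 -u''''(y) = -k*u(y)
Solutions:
 u(y) = C1*exp(-k^(1/4)*y) + C2*exp(k^(1/4)*y) + C3*exp(-I*k^(1/4)*y) + C4*exp(I*k^(1/4)*y)


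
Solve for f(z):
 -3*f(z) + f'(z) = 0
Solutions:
 f(z) = C1*exp(3*z)


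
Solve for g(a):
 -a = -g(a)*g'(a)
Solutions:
 g(a) = -sqrt(C1 + a^2)
 g(a) = sqrt(C1 + a^2)


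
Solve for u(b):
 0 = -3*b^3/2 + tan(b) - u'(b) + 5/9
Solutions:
 u(b) = C1 - 3*b^4/8 + 5*b/9 - log(cos(b))


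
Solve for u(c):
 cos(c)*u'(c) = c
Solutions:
 u(c) = C1 + Integral(c/cos(c), c)


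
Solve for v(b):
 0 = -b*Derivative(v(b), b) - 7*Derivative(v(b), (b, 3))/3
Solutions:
 v(b) = C1 + Integral(C2*airyai(-3^(1/3)*7^(2/3)*b/7) + C3*airybi(-3^(1/3)*7^(2/3)*b/7), b)


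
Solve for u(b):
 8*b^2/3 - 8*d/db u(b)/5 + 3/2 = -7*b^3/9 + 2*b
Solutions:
 u(b) = C1 + 35*b^4/288 + 5*b^3/9 - 5*b^2/8 + 15*b/16


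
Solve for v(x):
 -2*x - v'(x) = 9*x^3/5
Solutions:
 v(x) = C1 - 9*x^4/20 - x^2


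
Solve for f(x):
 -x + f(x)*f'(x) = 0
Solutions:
 f(x) = -sqrt(C1 + x^2)
 f(x) = sqrt(C1 + x^2)


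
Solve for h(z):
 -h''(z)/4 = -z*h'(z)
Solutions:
 h(z) = C1 + C2*erfi(sqrt(2)*z)


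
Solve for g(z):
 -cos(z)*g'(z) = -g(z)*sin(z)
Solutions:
 g(z) = C1/cos(z)


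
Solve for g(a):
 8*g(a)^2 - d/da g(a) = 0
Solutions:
 g(a) = -1/(C1 + 8*a)


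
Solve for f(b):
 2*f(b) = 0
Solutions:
 f(b) = 0


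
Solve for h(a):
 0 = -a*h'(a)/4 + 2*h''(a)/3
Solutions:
 h(a) = C1 + C2*erfi(sqrt(3)*a/4)


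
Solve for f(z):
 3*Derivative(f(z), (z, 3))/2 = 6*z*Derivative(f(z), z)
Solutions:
 f(z) = C1 + Integral(C2*airyai(2^(2/3)*z) + C3*airybi(2^(2/3)*z), z)


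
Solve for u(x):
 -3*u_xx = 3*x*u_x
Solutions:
 u(x) = C1 + C2*erf(sqrt(2)*x/2)


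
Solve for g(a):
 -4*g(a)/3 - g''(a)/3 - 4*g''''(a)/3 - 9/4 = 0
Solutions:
 g(a) = (C1*sin(a*cos(atan(3*sqrt(7))/2)) + C2*cos(a*cos(atan(3*sqrt(7))/2)))*exp(-a*sin(atan(3*sqrt(7))/2)) + (C3*sin(a*cos(atan(3*sqrt(7))/2)) + C4*cos(a*cos(atan(3*sqrt(7))/2)))*exp(a*sin(atan(3*sqrt(7))/2)) - 27/16


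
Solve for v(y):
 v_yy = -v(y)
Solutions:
 v(y) = C1*sin(y) + C2*cos(y)


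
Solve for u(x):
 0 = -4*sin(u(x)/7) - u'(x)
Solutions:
 4*x + 7*log(cos(u(x)/7) - 1)/2 - 7*log(cos(u(x)/7) + 1)/2 = C1


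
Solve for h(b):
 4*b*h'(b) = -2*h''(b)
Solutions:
 h(b) = C1 + C2*erf(b)


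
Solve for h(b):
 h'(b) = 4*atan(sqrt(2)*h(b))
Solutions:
 Integral(1/atan(sqrt(2)*_y), (_y, h(b))) = C1 + 4*b


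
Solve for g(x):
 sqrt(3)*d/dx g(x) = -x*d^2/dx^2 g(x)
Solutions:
 g(x) = C1 + C2*x^(1 - sqrt(3))


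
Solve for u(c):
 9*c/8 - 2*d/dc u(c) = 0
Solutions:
 u(c) = C1 + 9*c^2/32


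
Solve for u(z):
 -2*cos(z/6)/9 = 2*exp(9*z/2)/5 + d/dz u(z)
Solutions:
 u(z) = C1 - 4*exp(9*z/2)/45 - 4*sin(z/6)/3


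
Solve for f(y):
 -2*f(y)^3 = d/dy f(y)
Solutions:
 f(y) = -sqrt(2)*sqrt(-1/(C1 - 2*y))/2
 f(y) = sqrt(2)*sqrt(-1/(C1 - 2*y))/2


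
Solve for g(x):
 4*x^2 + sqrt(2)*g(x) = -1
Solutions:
 g(x) = sqrt(2)*(-4*x^2 - 1)/2


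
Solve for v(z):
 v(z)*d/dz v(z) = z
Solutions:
 v(z) = -sqrt(C1 + z^2)
 v(z) = sqrt(C1 + z^2)


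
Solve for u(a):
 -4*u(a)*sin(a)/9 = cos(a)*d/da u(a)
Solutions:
 u(a) = C1*cos(a)^(4/9)


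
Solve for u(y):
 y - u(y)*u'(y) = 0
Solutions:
 u(y) = -sqrt(C1 + y^2)
 u(y) = sqrt(C1 + y^2)


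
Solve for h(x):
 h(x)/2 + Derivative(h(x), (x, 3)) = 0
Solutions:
 h(x) = C3*exp(-2^(2/3)*x/2) + (C1*sin(2^(2/3)*sqrt(3)*x/4) + C2*cos(2^(2/3)*sqrt(3)*x/4))*exp(2^(2/3)*x/4)


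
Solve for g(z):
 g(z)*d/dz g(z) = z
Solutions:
 g(z) = -sqrt(C1 + z^2)
 g(z) = sqrt(C1 + z^2)


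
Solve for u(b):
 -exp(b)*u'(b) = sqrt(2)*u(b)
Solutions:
 u(b) = C1*exp(sqrt(2)*exp(-b))


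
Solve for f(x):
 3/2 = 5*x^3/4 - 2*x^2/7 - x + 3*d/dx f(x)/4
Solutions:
 f(x) = C1 - 5*x^4/12 + 8*x^3/63 + 2*x^2/3 + 2*x


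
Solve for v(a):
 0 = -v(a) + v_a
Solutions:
 v(a) = C1*exp(a)


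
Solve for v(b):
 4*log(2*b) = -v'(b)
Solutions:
 v(b) = C1 - 4*b*log(b) - b*log(16) + 4*b


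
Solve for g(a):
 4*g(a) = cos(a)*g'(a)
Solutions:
 g(a) = C1*(sin(a)^2 + 2*sin(a) + 1)/(sin(a)^2 - 2*sin(a) + 1)


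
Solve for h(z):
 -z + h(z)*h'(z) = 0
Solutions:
 h(z) = -sqrt(C1 + z^2)
 h(z) = sqrt(C1 + z^2)


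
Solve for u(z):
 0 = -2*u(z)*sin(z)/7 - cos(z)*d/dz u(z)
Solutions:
 u(z) = C1*cos(z)^(2/7)


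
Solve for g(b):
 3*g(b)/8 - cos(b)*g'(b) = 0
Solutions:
 g(b) = C1*(sin(b) + 1)^(3/16)/(sin(b) - 1)^(3/16)


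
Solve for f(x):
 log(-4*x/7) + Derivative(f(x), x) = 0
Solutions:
 f(x) = C1 - x*log(-x) + x*(-2*log(2) + 1 + log(7))


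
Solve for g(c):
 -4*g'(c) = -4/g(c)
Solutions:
 g(c) = -sqrt(C1 + 2*c)
 g(c) = sqrt(C1 + 2*c)


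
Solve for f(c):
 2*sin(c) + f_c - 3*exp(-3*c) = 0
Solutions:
 f(c) = C1 + 2*cos(c) - exp(-3*c)


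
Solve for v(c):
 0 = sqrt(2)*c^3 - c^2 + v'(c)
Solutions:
 v(c) = C1 - sqrt(2)*c^4/4 + c^3/3


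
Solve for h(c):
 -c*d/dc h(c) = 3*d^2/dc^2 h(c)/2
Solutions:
 h(c) = C1 + C2*erf(sqrt(3)*c/3)


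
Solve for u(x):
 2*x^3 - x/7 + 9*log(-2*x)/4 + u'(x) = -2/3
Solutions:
 u(x) = C1 - x^4/2 + x^2/14 - 9*x*log(-x)/4 + x*(19 - 27*log(2))/12


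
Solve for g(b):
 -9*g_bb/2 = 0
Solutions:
 g(b) = C1 + C2*b


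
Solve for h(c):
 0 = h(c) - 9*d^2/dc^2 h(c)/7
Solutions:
 h(c) = C1*exp(-sqrt(7)*c/3) + C2*exp(sqrt(7)*c/3)


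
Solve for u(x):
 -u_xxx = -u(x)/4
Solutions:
 u(x) = C3*exp(2^(1/3)*x/2) + (C1*sin(2^(1/3)*sqrt(3)*x/4) + C2*cos(2^(1/3)*sqrt(3)*x/4))*exp(-2^(1/3)*x/4)


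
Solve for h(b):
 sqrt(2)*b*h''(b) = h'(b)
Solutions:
 h(b) = C1 + C2*b^(sqrt(2)/2 + 1)


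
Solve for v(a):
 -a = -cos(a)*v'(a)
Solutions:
 v(a) = C1 + Integral(a/cos(a), a)


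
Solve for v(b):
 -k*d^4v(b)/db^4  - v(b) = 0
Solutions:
 v(b) = C1*exp(-b*(-1/k)^(1/4)) + C2*exp(b*(-1/k)^(1/4)) + C3*exp(-I*b*(-1/k)^(1/4)) + C4*exp(I*b*(-1/k)^(1/4))


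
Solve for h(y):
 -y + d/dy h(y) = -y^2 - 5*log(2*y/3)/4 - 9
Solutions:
 h(y) = C1 - y^3/3 + y^2/2 - 5*y*log(y)/4 - 31*y/4 - 5*y*log(2)/4 + 5*y*log(3)/4


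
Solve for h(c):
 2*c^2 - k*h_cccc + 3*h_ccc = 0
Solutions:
 h(c) = C1 + C2*c + C3*c^2 + C4*exp(3*c/k) - c^5/90 - c^4*k/54 - 2*c^3*k^2/81


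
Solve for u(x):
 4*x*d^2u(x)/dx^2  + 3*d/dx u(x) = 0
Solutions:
 u(x) = C1 + C2*x^(1/4)


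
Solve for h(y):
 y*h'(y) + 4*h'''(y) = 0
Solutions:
 h(y) = C1 + Integral(C2*airyai(-2^(1/3)*y/2) + C3*airybi(-2^(1/3)*y/2), y)


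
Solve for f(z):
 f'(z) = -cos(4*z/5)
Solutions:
 f(z) = C1 - 5*sin(4*z/5)/4


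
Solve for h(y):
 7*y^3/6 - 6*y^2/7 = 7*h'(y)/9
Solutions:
 h(y) = C1 + 3*y^4/8 - 18*y^3/49


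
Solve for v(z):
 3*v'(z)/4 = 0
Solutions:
 v(z) = C1


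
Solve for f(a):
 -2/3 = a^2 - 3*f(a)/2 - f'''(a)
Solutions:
 f(a) = C3*exp(-2^(2/3)*3^(1/3)*a/2) + 2*a^2/3 + (C1*sin(2^(2/3)*3^(5/6)*a/4) + C2*cos(2^(2/3)*3^(5/6)*a/4))*exp(2^(2/3)*3^(1/3)*a/4) + 4/9


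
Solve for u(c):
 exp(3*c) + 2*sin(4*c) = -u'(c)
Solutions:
 u(c) = C1 - exp(3*c)/3 + cos(4*c)/2


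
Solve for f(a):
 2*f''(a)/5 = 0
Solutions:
 f(a) = C1 + C2*a


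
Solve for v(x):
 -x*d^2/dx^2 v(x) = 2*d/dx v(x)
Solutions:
 v(x) = C1 + C2/x


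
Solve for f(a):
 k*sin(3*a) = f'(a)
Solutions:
 f(a) = C1 - k*cos(3*a)/3


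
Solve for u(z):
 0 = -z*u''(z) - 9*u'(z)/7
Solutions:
 u(z) = C1 + C2/z^(2/7)


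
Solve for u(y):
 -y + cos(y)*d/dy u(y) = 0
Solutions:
 u(y) = C1 + Integral(y/cos(y), y)


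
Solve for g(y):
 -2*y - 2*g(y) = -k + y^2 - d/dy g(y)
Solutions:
 g(y) = C1*exp(2*y) + k/2 - y^2/2 - 3*y/2 - 3/4


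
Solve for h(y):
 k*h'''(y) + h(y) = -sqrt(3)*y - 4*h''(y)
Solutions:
 h(y) = C1*exp(-y*((sqrt(((27 + 128/k^2)^2 - 16384/k^4)/k^2)/2 + 27/(2*k) + 64/k^3)^(1/3) + 4/k + 16/(k^2*(sqrt(((27 + 128/k^2)^2 - 16384/k^4)/k^2)/2 + 27/(2*k) + 64/k^3)^(1/3)))/3) + C2*exp(y*((sqrt(((27 + 128/k^2)^2 - 16384/k^4)/k^2)/2 + 27/(2*k) + 64/k^3)^(1/3) - sqrt(3)*I*(sqrt(((27 + 128/k^2)^2 - 16384/k^4)/k^2)/2 + 27/(2*k) + 64/k^3)^(1/3) - 8/k - 64/(k^2*(-1 + sqrt(3)*I)*(sqrt(((27 + 128/k^2)^2 - 16384/k^4)/k^2)/2 + 27/(2*k) + 64/k^3)^(1/3)))/6) + C3*exp(y*((sqrt(((27 + 128/k^2)^2 - 16384/k^4)/k^2)/2 + 27/(2*k) + 64/k^3)^(1/3) + sqrt(3)*I*(sqrt(((27 + 128/k^2)^2 - 16384/k^4)/k^2)/2 + 27/(2*k) + 64/k^3)^(1/3) - 8/k + 64/(k^2*(1 + sqrt(3)*I)*(sqrt(((27 + 128/k^2)^2 - 16384/k^4)/k^2)/2 + 27/(2*k) + 64/k^3)^(1/3)))/6) - sqrt(3)*y


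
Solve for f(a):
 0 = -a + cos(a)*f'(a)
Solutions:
 f(a) = C1 + Integral(a/cos(a), a)


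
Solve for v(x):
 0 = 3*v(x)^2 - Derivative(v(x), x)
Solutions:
 v(x) = -1/(C1 + 3*x)


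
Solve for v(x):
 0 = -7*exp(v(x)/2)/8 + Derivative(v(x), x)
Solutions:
 v(x) = 2*log(-1/(C1 + 7*x)) + 8*log(2)


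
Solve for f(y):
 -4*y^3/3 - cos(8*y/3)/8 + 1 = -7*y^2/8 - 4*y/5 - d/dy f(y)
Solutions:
 f(y) = C1 + y^4/3 - 7*y^3/24 - 2*y^2/5 - y + 3*sin(8*y/3)/64


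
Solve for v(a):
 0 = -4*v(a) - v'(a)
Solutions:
 v(a) = C1*exp(-4*a)


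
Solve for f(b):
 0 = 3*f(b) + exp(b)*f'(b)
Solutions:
 f(b) = C1*exp(3*exp(-b))


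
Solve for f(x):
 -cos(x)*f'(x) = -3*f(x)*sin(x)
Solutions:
 f(x) = C1/cos(x)^3


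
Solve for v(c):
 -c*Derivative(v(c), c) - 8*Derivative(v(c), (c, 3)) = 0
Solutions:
 v(c) = C1 + Integral(C2*airyai(-c/2) + C3*airybi(-c/2), c)


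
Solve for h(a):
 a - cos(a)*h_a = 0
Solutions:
 h(a) = C1 + Integral(a/cos(a), a)


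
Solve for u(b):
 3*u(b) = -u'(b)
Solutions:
 u(b) = C1*exp(-3*b)


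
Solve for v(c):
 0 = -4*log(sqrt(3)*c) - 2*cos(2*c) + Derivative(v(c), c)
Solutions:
 v(c) = C1 + 4*c*log(c) - 4*c + 2*c*log(3) + sin(2*c)


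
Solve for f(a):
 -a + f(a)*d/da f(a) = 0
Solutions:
 f(a) = -sqrt(C1 + a^2)
 f(a) = sqrt(C1 + a^2)


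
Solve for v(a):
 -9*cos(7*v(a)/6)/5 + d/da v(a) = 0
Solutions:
 -9*a/5 - 3*log(sin(7*v(a)/6) - 1)/7 + 3*log(sin(7*v(a)/6) + 1)/7 = C1


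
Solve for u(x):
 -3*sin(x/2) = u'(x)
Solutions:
 u(x) = C1 + 6*cos(x/2)


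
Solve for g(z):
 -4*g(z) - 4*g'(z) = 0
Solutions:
 g(z) = C1*exp(-z)


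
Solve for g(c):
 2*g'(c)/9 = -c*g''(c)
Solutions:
 g(c) = C1 + C2*c^(7/9)


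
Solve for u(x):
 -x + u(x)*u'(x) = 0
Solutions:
 u(x) = -sqrt(C1 + x^2)
 u(x) = sqrt(C1 + x^2)


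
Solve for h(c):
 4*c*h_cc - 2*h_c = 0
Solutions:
 h(c) = C1 + C2*c^(3/2)


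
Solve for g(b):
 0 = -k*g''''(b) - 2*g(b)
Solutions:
 g(b) = C1*exp(-2^(1/4)*b*(-1/k)^(1/4)) + C2*exp(2^(1/4)*b*(-1/k)^(1/4)) + C3*exp(-2^(1/4)*I*b*(-1/k)^(1/4)) + C4*exp(2^(1/4)*I*b*(-1/k)^(1/4))


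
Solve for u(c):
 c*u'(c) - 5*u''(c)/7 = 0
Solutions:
 u(c) = C1 + C2*erfi(sqrt(70)*c/10)


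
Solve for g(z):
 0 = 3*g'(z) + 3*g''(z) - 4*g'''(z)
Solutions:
 g(z) = C1 + C2*exp(z*(3 - sqrt(57))/8) + C3*exp(z*(3 + sqrt(57))/8)


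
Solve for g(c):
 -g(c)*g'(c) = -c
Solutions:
 g(c) = -sqrt(C1 + c^2)
 g(c) = sqrt(C1 + c^2)


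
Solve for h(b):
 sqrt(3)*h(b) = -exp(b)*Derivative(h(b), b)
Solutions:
 h(b) = C1*exp(sqrt(3)*exp(-b))


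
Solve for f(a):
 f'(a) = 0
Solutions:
 f(a) = C1


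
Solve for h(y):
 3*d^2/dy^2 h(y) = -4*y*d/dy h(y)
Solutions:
 h(y) = C1 + C2*erf(sqrt(6)*y/3)


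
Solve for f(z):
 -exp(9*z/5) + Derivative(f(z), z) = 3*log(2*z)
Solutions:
 f(z) = C1 + 3*z*log(z) + 3*z*(-1 + log(2)) + 5*exp(9*z/5)/9


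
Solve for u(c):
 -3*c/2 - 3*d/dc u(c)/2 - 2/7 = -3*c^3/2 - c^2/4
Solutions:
 u(c) = C1 + c^4/4 + c^3/18 - c^2/2 - 4*c/21


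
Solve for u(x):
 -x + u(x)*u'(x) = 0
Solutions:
 u(x) = -sqrt(C1 + x^2)
 u(x) = sqrt(C1 + x^2)


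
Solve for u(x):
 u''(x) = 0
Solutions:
 u(x) = C1 + C2*x


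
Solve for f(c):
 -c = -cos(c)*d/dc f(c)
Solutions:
 f(c) = C1 + Integral(c/cos(c), c)


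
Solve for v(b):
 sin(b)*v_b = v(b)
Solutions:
 v(b) = C1*sqrt(cos(b) - 1)/sqrt(cos(b) + 1)


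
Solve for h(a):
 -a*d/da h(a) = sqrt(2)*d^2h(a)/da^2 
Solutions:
 h(a) = C1 + C2*erf(2^(1/4)*a/2)


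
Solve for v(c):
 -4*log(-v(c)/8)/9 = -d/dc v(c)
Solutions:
 -9*Integral(1/(log(-_y) - 3*log(2)), (_y, v(c)))/4 = C1 - c


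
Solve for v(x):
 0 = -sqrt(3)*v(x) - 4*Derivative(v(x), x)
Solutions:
 v(x) = C1*exp(-sqrt(3)*x/4)


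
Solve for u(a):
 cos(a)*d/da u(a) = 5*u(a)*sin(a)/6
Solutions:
 u(a) = C1/cos(a)^(5/6)


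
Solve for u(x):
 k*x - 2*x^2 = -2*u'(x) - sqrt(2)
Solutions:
 u(x) = C1 - k*x^2/4 + x^3/3 - sqrt(2)*x/2


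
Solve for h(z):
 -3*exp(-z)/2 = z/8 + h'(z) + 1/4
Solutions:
 h(z) = C1 - z^2/16 - z/4 + 3*exp(-z)/2


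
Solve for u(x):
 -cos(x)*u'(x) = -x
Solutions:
 u(x) = C1 + Integral(x/cos(x), x)


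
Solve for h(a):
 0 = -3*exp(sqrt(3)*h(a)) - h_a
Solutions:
 h(a) = sqrt(3)*(2*log(1/(C1 + 3*a)) - log(3))/6


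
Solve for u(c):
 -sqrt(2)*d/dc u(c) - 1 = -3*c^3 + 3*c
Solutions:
 u(c) = C1 + 3*sqrt(2)*c^4/8 - 3*sqrt(2)*c^2/4 - sqrt(2)*c/2


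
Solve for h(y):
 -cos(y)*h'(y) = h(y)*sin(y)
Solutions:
 h(y) = C1*cos(y)


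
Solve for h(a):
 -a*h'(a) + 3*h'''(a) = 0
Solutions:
 h(a) = C1 + Integral(C2*airyai(3^(2/3)*a/3) + C3*airybi(3^(2/3)*a/3), a)


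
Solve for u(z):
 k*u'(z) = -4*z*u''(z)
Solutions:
 u(z) = C1 + z^(1 - re(k)/4)*(C2*sin(log(z)*Abs(im(k))/4) + C3*cos(log(z)*im(k)/4))


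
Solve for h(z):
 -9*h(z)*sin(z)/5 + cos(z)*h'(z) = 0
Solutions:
 h(z) = C1/cos(z)^(9/5)


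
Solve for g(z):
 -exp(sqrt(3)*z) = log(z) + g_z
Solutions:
 g(z) = C1 - z*log(z) + z - sqrt(3)*exp(sqrt(3)*z)/3


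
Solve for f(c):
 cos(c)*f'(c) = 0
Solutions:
 f(c) = C1


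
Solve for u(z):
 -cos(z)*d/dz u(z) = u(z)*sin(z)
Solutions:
 u(z) = C1*cos(z)


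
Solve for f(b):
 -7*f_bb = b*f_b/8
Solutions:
 f(b) = C1 + C2*erf(sqrt(7)*b/28)


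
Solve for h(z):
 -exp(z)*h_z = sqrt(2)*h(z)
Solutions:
 h(z) = C1*exp(sqrt(2)*exp(-z))


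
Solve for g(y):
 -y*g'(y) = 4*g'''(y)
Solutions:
 g(y) = C1 + Integral(C2*airyai(-2^(1/3)*y/2) + C3*airybi(-2^(1/3)*y/2), y)


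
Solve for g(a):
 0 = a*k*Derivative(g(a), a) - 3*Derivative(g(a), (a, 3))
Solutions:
 g(a) = C1 + Integral(C2*airyai(3^(2/3)*a*k^(1/3)/3) + C3*airybi(3^(2/3)*a*k^(1/3)/3), a)


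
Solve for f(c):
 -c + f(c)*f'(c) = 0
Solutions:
 f(c) = -sqrt(C1 + c^2)
 f(c) = sqrt(C1 + c^2)


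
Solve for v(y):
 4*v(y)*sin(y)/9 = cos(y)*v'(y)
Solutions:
 v(y) = C1/cos(y)^(4/9)


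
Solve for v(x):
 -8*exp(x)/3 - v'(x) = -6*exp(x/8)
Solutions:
 v(x) = C1 + 48*exp(x/8) - 8*exp(x)/3


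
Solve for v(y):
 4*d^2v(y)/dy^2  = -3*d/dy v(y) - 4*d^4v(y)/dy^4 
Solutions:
 v(y) = C1 + C2*exp(-3^(1/3)*y*(-(27 + sqrt(921))^(1/3) + 4*3^(1/3)/(27 + sqrt(921))^(1/3))/12)*sin(3^(1/6)*y*((27 + sqrt(921))^(-1/3) + 3^(2/3)*(27 + sqrt(921))^(1/3)/12)) + C3*exp(-3^(1/3)*y*(-(27 + sqrt(921))^(1/3) + 4*3^(1/3)/(27 + sqrt(921))^(1/3))/12)*cos(3^(1/6)*y*((27 + sqrt(921))^(-1/3) + 3^(2/3)*(27 + sqrt(921))^(1/3)/12)) + C4*exp(3^(1/3)*y*(-(27 + sqrt(921))^(1/3) + 4*3^(1/3)/(27 + sqrt(921))^(1/3))/6)


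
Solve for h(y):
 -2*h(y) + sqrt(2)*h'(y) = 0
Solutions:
 h(y) = C1*exp(sqrt(2)*y)


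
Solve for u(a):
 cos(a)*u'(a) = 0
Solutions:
 u(a) = C1


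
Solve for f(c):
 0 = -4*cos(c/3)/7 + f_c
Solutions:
 f(c) = C1 + 12*sin(c/3)/7


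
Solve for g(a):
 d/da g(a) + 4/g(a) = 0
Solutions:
 g(a) = -sqrt(C1 - 8*a)
 g(a) = sqrt(C1 - 8*a)


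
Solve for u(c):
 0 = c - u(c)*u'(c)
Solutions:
 u(c) = -sqrt(C1 + c^2)
 u(c) = sqrt(C1 + c^2)


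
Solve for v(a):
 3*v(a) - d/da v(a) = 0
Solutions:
 v(a) = C1*exp(3*a)


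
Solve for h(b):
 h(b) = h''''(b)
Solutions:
 h(b) = C1*exp(-b) + C2*exp(b) + C3*sin(b) + C4*cos(b)


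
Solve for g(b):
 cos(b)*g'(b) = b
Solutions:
 g(b) = C1 + Integral(b/cos(b), b)


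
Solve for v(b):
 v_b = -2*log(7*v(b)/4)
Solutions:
 -Integral(1/(-log(_y) - log(7) + 2*log(2)), (_y, v(b)))/2 = C1 - b


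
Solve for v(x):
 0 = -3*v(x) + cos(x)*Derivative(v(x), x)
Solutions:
 v(x) = C1*(sin(x) + 1)^(3/2)/(sin(x) - 1)^(3/2)


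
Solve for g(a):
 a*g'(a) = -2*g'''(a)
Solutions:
 g(a) = C1 + Integral(C2*airyai(-2^(2/3)*a/2) + C3*airybi(-2^(2/3)*a/2), a)


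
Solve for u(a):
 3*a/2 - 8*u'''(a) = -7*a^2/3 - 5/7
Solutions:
 u(a) = C1 + C2*a + C3*a^2 + 7*a^5/1440 + a^4/128 + 5*a^3/336


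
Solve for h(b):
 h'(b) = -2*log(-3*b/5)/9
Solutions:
 h(b) = C1 - 2*b*log(-b)/9 + 2*b*(-log(3) + 1 + log(5))/9


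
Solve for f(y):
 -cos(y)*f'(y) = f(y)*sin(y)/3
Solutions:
 f(y) = C1*cos(y)^(1/3)


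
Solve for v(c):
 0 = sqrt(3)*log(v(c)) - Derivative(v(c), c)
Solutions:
 li(v(c)) = C1 + sqrt(3)*c


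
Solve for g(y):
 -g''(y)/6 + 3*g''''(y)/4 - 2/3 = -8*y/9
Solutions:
 g(y) = C1 + C2*y + C3*exp(-sqrt(2)*y/3) + C4*exp(sqrt(2)*y/3) + 8*y^3/9 - 2*y^2


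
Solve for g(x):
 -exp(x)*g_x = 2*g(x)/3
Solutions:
 g(x) = C1*exp(2*exp(-x)/3)


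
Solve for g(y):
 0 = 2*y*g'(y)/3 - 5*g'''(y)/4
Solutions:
 g(y) = C1 + Integral(C2*airyai(2*15^(2/3)*y/15) + C3*airybi(2*15^(2/3)*y/15), y)


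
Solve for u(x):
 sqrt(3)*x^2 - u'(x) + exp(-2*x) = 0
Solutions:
 u(x) = C1 + sqrt(3)*x^3/3 - exp(-2*x)/2


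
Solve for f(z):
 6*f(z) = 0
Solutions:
 f(z) = 0


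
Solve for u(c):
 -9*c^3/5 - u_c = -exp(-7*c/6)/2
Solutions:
 u(c) = C1 - 9*c^4/20 - 3*exp(-7*c/6)/7


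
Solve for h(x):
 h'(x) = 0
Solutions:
 h(x) = C1


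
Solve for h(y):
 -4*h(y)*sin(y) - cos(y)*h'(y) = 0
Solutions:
 h(y) = C1*cos(y)^4


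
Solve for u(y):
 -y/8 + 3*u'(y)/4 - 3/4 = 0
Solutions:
 u(y) = C1 + y^2/12 + y


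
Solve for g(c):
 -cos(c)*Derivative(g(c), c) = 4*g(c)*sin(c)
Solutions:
 g(c) = C1*cos(c)^4


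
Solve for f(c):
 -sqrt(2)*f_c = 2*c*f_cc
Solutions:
 f(c) = C1 + C2*c^(1 - sqrt(2)/2)


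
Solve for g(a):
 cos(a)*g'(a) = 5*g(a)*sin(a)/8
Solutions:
 g(a) = C1/cos(a)^(5/8)


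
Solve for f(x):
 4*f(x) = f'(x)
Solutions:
 f(x) = C1*exp(4*x)


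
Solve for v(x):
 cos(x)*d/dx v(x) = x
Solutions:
 v(x) = C1 + Integral(x/cos(x), x)


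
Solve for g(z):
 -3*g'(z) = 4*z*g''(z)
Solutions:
 g(z) = C1 + C2*z^(1/4)


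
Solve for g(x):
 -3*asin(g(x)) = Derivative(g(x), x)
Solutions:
 Integral(1/asin(_y), (_y, g(x))) = C1 - 3*x


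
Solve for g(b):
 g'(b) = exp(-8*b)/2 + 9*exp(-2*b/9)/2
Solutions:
 g(b) = C1 - exp(-8*b)/16 - 81*exp(-2*b/9)/4


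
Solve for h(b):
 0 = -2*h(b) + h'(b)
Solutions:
 h(b) = C1*exp(2*b)


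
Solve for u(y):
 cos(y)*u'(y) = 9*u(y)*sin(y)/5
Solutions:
 u(y) = C1/cos(y)^(9/5)


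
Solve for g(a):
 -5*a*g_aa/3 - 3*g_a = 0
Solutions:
 g(a) = C1 + C2/a^(4/5)


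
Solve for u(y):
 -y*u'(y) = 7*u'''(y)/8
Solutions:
 u(y) = C1 + Integral(C2*airyai(-2*7^(2/3)*y/7) + C3*airybi(-2*7^(2/3)*y/7), y)


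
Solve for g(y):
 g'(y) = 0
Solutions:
 g(y) = C1


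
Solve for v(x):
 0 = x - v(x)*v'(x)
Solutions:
 v(x) = -sqrt(C1 + x^2)
 v(x) = sqrt(C1 + x^2)


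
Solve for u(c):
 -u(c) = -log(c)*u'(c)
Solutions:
 u(c) = C1*exp(li(c))


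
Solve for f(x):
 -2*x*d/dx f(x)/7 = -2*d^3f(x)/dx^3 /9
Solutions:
 f(x) = C1 + Integral(C2*airyai(21^(2/3)*x/7) + C3*airybi(21^(2/3)*x/7), x)


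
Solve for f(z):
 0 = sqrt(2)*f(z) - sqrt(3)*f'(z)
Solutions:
 f(z) = C1*exp(sqrt(6)*z/3)


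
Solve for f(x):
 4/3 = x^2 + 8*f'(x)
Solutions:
 f(x) = C1 - x^3/24 + x/6


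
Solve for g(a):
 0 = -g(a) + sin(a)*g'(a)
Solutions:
 g(a) = C1*sqrt(cos(a) - 1)/sqrt(cos(a) + 1)


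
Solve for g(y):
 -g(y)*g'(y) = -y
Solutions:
 g(y) = -sqrt(C1 + y^2)
 g(y) = sqrt(C1 + y^2)


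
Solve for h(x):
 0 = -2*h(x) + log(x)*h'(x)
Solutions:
 h(x) = C1*exp(2*li(x))


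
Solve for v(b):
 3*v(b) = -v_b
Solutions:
 v(b) = C1*exp(-3*b)


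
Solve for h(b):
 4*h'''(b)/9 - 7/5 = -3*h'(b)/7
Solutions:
 h(b) = C1 + C2*sin(3*sqrt(21)*b/14) + C3*cos(3*sqrt(21)*b/14) + 49*b/15


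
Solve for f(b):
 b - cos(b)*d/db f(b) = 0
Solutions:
 f(b) = C1 + Integral(b/cos(b), b)


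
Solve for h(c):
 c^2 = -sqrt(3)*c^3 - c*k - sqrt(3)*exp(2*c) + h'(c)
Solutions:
 h(c) = C1 + sqrt(3)*c^4/4 + c^3/3 + c^2*k/2 + sqrt(3)*exp(2*c)/2


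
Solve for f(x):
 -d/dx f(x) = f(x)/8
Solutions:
 f(x) = C1*exp(-x/8)


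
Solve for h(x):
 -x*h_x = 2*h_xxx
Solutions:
 h(x) = C1 + Integral(C2*airyai(-2^(2/3)*x/2) + C3*airybi(-2^(2/3)*x/2), x)


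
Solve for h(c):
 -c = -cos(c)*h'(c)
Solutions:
 h(c) = C1 + Integral(c/cos(c), c)


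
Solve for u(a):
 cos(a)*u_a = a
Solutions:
 u(a) = C1 + Integral(a/cos(a), a)


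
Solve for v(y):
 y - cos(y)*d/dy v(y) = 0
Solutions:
 v(y) = C1 + Integral(y/cos(y), y)


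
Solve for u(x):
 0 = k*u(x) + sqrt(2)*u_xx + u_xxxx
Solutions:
 u(x) = C1*exp(-2^(3/4)*x*sqrt(-sqrt(1 - 2*k) - 1)/2) + C2*exp(2^(3/4)*x*sqrt(-sqrt(1 - 2*k) - 1)/2) + C3*exp(-2^(3/4)*x*sqrt(sqrt(1 - 2*k) - 1)/2) + C4*exp(2^(3/4)*x*sqrt(sqrt(1 - 2*k) - 1)/2)


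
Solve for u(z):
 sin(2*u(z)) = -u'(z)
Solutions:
 u(z) = pi - acos((-C1 - exp(4*z))/(C1 - exp(4*z)))/2
 u(z) = acos((-C1 - exp(4*z))/(C1 - exp(4*z)))/2


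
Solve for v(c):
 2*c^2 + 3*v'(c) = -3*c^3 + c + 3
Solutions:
 v(c) = C1 - c^4/4 - 2*c^3/9 + c^2/6 + c


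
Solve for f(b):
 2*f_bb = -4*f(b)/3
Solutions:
 f(b) = C1*sin(sqrt(6)*b/3) + C2*cos(sqrt(6)*b/3)


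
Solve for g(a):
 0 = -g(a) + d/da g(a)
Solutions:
 g(a) = C1*exp(a)


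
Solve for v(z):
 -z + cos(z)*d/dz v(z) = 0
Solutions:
 v(z) = C1 + Integral(z/cos(z), z)


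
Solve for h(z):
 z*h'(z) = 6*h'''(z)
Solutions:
 h(z) = C1 + Integral(C2*airyai(6^(2/3)*z/6) + C3*airybi(6^(2/3)*z/6), z)


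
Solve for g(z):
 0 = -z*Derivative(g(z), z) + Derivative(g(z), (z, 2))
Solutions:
 g(z) = C1 + C2*erfi(sqrt(2)*z/2)


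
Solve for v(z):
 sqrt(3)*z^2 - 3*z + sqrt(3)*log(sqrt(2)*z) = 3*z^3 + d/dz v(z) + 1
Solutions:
 v(z) = C1 - 3*z^4/4 + sqrt(3)*z^3/3 - 3*z^2/2 + sqrt(3)*z*log(z) - sqrt(3)*z - z + sqrt(3)*z*log(2)/2


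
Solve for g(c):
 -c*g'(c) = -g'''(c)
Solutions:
 g(c) = C1 + Integral(C2*airyai(c) + C3*airybi(c), c)


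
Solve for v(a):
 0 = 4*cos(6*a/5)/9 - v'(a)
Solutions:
 v(a) = C1 + 10*sin(6*a/5)/27


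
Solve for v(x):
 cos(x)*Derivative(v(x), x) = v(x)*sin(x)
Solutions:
 v(x) = C1/cos(x)


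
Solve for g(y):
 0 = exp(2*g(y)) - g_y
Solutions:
 g(y) = log(-sqrt(-1/(C1 + y))) - log(2)/2
 g(y) = log(-1/(C1 + y))/2 - log(2)/2


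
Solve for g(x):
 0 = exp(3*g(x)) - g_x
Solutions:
 g(x) = log(-1/(C1 + 3*x))/3
 g(x) = log((-1/(C1 + x))^(1/3)*(-3^(2/3) - 3*3^(1/6)*I)/6)
 g(x) = log((-1/(C1 + x))^(1/3)*(-3^(2/3) + 3*3^(1/6)*I)/6)


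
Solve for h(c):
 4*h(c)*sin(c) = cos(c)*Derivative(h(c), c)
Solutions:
 h(c) = C1/cos(c)^4


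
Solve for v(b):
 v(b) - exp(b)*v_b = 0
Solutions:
 v(b) = C1*exp(-exp(-b))


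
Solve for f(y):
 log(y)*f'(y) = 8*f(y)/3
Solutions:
 f(y) = C1*exp(8*li(y)/3)


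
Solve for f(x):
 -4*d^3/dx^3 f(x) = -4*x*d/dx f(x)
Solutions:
 f(x) = C1 + Integral(C2*airyai(x) + C3*airybi(x), x)


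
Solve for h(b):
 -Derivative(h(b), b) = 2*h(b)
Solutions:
 h(b) = C1*exp(-2*b)


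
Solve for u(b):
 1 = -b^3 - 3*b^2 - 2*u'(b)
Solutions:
 u(b) = C1 - b^4/8 - b^3/2 - b/2


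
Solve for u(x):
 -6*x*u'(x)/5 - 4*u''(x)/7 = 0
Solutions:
 u(x) = C1 + C2*erf(sqrt(105)*x/10)


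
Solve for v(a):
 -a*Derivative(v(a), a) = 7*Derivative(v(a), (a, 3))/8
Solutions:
 v(a) = C1 + Integral(C2*airyai(-2*7^(2/3)*a/7) + C3*airybi(-2*7^(2/3)*a/7), a)


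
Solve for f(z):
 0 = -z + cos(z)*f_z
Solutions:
 f(z) = C1 + Integral(z/cos(z), z)


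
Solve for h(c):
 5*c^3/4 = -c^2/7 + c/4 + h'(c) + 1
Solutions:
 h(c) = C1 + 5*c^4/16 + c^3/21 - c^2/8 - c


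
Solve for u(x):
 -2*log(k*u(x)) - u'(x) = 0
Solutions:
 li(k*u(x))/k = C1 - 2*x


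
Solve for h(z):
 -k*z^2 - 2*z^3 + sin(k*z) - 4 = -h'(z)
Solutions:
 h(z) = C1 + k*z^3/3 + z^4/2 + 4*z + cos(k*z)/k


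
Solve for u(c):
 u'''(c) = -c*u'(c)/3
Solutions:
 u(c) = C1 + Integral(C2*airyai(-3^(2/3)*c/3) + C3*airybi(-3^(2/3)*c/3), c)


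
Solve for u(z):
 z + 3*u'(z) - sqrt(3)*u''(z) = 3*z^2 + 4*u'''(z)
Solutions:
 u(z) = C1 + C2*exp(z*(-sqrt(3) + sqrt(51))/8) + C3*exp(-z*(sqrt(3) + sqrt(51))/8) + z^3/3 - z^2/6 + sqrt(3)*z^2/3 - sqrt(3)*z/9 + 10*z/3


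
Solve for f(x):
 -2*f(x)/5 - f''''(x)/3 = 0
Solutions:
 f(x) = (C1*sin(10^(3/4)*3^(1/4)*x/10) + C2*cos(10^(3/4)*3^(1/4)*x/10))*exp(-10^(3/4)*3^(1/4)*x/10) + (C3*sin(10^(3/4)*3^(1/4)*x/10) + C4*cos(10^(3/4)*3^(1/4)*x/10))*exp(10^(3/4)*3^(1/4)*x/10)


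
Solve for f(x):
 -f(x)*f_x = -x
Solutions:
 f(x) = -sqrt(C1 + x^2)
 f(x) = sqrt(C1 + x^2)


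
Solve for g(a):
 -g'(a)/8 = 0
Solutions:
 g(a) = C1


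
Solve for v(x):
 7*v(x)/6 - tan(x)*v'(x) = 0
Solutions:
 v(x) = C1*sin(x)^(7/6)


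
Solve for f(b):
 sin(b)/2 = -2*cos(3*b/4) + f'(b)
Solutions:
 f(b) = C1 + 8*sin(3*b/4)/3 - cos(b)/2


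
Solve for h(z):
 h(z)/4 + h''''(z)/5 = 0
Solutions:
 h(z) = (C1*sin(5^(1/4)*z/2) + C2*cos(5^(1/4)*z/2))*exp(-5^(1/4)*z/2) + (C3*sin(5^(1/4)*z/2) + C4*cos(5^(1/4)*z/2))*exp(5^(1/4)*z/2)


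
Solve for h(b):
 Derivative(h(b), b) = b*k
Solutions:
 h(b) = C1 + b^2*k/2


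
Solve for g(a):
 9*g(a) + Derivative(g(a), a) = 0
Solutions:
 g(a) = C1*exp(-9*a)


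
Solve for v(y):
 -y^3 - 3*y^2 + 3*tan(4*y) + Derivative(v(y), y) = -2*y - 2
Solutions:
 v(y) = C1 + y^4/4 + y^3 - y^2 - 2*y + 3*log(cos(4*y))/4


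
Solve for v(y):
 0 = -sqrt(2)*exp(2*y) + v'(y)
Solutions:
 v(y) = C1 + sqrt(2)*exp(2*y)/2


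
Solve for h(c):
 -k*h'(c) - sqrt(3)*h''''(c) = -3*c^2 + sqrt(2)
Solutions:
 h(c) = C1 + C2*exp(3^(5/6)*c*(-k)^(1/3)/3) + C3*exp(c*(-k)^(1/3)*(-3^(5/6) + 3*3^(1/3)*I)/6) + C4*exp(-c*(-k)^(1/3)*(3^(5/6) + 3*3^(1/3)*I)/6) + c^3/k - sqrt(2)*c/k


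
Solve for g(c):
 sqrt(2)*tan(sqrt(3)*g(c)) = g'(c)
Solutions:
 g(c) = sqrt(3)*(pi - asin(C1*exp(sqrt(6)*c)))/3
 g(c) = sqrt(3)*asin(C1*exp(sqrt(6)*c))/3


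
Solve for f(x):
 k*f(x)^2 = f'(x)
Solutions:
 f(x) = -1/(C1 + k*x)


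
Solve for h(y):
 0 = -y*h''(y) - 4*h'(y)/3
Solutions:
 h(y) = C1 + C2/y^(1/3)


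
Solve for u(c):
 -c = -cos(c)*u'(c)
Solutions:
 u(c) = C1 + Integral(c/cos(c), c)


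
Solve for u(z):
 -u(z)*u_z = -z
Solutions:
 u(z) = -sqrt(C1 + z^2)
 u(z) = sqrt(C1 + z^2)


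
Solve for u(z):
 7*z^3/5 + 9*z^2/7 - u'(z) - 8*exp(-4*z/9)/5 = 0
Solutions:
 u(z) = C1 + 7*z^4/20 + 3*z^3/7 + 18*exp(-4*z/9)/5


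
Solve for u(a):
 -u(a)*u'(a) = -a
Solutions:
 u(a) = -sqrt(C1 + a^2)
 u(a) = sqrt(C1 + a^2)


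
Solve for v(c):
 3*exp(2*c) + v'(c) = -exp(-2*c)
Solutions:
 v(c) = C1 - 3*exp(2*c)/2 + exp(-2*c)/2


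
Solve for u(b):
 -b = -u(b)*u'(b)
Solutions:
 u(b) = -sqrt(C1 + b^2)
 u(b) = sqrt(C1 + b^2)


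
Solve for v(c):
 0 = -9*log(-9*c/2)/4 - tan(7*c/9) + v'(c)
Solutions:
 v(c) = C1 + 9*c*log(-c)/4 - 9*c/4 - 9*c*log(2)/4 + 9*c*log(3)/2 - 9*log(cos(7*c/9))/7


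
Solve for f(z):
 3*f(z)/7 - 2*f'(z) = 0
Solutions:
 f(z) = C1*exp(3*z/14)


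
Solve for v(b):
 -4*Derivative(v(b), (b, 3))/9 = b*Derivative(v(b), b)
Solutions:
 v(b) = C1 + Integral(C2*airyai(-2^(1/3)*3^(2/3)*b/2) + C3*airybi(-2^(1/3)*3^(2/3)*b/2), b)


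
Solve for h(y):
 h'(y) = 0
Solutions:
 h(y) = C1


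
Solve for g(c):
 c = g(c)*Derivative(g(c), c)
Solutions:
 g(c) = -sqrt(C1 + c^2)
 g(c) = sqrt(C1 + c^2)


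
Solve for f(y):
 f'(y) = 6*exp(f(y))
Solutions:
 f(y) = log(-1/(C1 + 6*y))


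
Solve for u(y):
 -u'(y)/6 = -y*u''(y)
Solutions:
 u(y) = C1 + C2*y^(7/6)


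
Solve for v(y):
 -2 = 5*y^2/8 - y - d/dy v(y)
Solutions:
 v(y) = C1 + 5*y^3/24 - y^2/2 + 2*y


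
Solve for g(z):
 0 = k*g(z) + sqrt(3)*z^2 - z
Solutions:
 g(z) = z*(-sqrt(3)*z + 1)/k


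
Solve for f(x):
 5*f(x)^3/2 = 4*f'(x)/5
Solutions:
 f(x) = -2*sqrt(-1/(C1 + 25*x))
 f(x) = 2*sqrt(-1/(C1 + 25*x))


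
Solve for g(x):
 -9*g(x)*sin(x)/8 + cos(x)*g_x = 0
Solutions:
 g(x) = C1/cos(x)^(9/8)


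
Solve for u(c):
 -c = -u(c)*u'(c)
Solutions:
 u(c) = -sqrt(C1 + c^2)
 u(c) = sqrt(C1 + c^2)


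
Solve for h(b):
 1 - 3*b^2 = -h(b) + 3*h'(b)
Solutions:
 h(b) = C1*exp(b/3) + 3*b^2 + 18*b + 53


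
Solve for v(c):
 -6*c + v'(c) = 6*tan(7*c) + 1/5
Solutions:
 v(c) = C1 + 3*c^2 + c/5 - 6*log(cos(7*c))/7


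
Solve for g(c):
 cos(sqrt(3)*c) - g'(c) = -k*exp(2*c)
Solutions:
 g(c) = C1 + k*exp(2*c)/2 + sqrt(3)*sin(sqrt(3)*c)/3


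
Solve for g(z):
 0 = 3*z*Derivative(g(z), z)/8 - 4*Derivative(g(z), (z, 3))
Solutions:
 g(z) = C1 + Integral(C2*airyai(6^(1/3)*z/4) + C3*airybi(6^(1/3)*z/4), z)


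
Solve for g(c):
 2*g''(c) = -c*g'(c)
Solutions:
 g(c) = C1 + C2*erf(c/2)


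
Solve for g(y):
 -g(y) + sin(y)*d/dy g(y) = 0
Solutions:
 g(y) = C1*sqrt(cos(y) - 1)/sqrt(cos(y) + 1)


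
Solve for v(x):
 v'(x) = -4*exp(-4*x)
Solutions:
 v(x) = C1 + exp(-4*x)


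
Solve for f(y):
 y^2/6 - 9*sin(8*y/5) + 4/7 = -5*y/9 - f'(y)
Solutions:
 f(y) = C1 - y^3/18 - 5*y^2/18 - 4*y/7 - 45*cos(8*y/5)/8


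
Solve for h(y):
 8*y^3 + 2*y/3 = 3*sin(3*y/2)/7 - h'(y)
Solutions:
 h(y) = C1 - 2*y^4 - y^2/3 - 2*cos(3*y/2)/7


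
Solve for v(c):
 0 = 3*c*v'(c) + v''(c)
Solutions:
 v(c) = C1 + C2*erf(sqrt(6)*c/2)


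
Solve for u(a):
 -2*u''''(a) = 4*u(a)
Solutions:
 u(a) = (C1*sin(2^(3/4)*a/2) + C2*cos(2^(3/4)*a/2))*exp(-2^(3/4)*a/2) + (C3*sin(2^(3/4)*a/2) + C4*cos(2^(3/4)*a/2))*exp(2^(3/4)*a/2)


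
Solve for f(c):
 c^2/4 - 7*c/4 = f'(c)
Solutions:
 f(c) = C1 + c^3/12 - 7*c^2/8


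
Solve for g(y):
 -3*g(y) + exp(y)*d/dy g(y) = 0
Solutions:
 g(y) = C1*exp(-3*exp(-y))


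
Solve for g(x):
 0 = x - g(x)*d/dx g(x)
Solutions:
 g(x) = -sqrt(C1 + x^2)
 g(x) = sqrt(C1 + x^2)


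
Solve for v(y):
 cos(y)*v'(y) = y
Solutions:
 v(y) = C1 + Integral(y/cos(y), y)


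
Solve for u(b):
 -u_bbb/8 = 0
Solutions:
 u(b) = C1 + C2*b + C3*b^2


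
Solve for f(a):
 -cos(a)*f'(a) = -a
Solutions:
 f(a) = C1 + Integral(a/cos(a), a)


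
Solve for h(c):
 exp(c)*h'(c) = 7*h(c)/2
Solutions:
 h(c) = C1*exp(-7*exp(-c)/2)


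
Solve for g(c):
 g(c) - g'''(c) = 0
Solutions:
 g(c) = C3*exp(c) + (C1*sin(sqrt(3)*c/2) + C2*cos(sqrt(3)*c/2))*exp(-c/2)


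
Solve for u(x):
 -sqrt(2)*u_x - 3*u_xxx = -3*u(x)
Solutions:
 u(x) = C1*exp(-x*(-2*2^(5/6)/(27 + sqrt(8*sqrt(2) + 729))^(1/3) + 2^(2/3)*(27 + sqrt(8*sqrt(2) + 729))^(1/3))/12)*sin(sqrt(3)*x*(2*2^(5/6)/(27 + sqrt(8*sqrt(2) + 729))^(1/3) + 2^(2/3)*(27 + sqrt(8*sqrt(2) + 729))^(1/3))/12) + C2*exp(-x*(-2*2^(5/6)/(27 + sqrt(8*sqrt(2) + 729))^(1/3) + 2^(2/3)*(27 + sqrt(8*sqrt(2) + 729))^(1/3))/12)*cos(sqrt(3)*x*(2*2^(5/6)/(27 + sqrt(8*sqrt(2) + 729))^(1/3) + 2^(2/3)*(27 + sqrt(8*sqrt(2) + 729))^(1/3))/12) + C3*exp(x*(-2*2^(5/6)/(27 + sqrt(8*sqrt(2) + 729))^(1/3) + 2^(2/3)*(27 + sqrt(8*sqrt(2) + 729))^(1/3))/6)


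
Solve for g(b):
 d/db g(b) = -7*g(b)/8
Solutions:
 g(b) = C1*exp(-7*b/8)
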